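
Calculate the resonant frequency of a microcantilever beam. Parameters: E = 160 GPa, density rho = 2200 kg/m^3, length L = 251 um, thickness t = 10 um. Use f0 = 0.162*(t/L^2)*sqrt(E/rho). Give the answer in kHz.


Step 1: Convert units to SI.
t_SI = 10e-6 m, L_SI = 251e-6 m
Step 2: Calculate sqrt(E/rho).
sqrt(160e9 / 2200) = 8528.03 m/s
Step 3: Compute f0.
f0 = 0.162 * 10e-6 / (251e-6)^2 * 8528.03 = 219288.7 Hz = 219.29 kHz


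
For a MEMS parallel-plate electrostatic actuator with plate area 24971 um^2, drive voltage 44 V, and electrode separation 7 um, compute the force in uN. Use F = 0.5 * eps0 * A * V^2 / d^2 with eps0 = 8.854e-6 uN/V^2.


Step 1: Identify parameters.
eps0 = 8.854e-6 uN/V^2, A = 24971 um^2, V = 44 V, d = 7 um
Step 2: Compute V^2 = 44^2 = 1936
Step 3: Compute d^2 = 7^2 = 49
Step 4: F = 0.5 * 8.854e-6 * 24971 * 1936 / 49
F = 4.368 uN


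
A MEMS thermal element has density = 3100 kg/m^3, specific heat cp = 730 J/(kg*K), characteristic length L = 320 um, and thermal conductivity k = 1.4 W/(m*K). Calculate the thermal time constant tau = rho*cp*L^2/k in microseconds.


Step 1: Convert L to m: L = 320e-6 m
Step 2: L^2 = (320e-6)^2 = 1.024e-07 m^2
Step 3: tau = 3100 * 730 * 1.024e-07 / 1.4 = 1.6552228571e-01 s
Step 4: Convert to microseconds (multiply by 1e6).
tau = 165522.286 us


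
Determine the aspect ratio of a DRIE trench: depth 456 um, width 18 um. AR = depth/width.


Step 1: AR = depth / width
Step 2: AR = 456 / 18
AR = 25.3


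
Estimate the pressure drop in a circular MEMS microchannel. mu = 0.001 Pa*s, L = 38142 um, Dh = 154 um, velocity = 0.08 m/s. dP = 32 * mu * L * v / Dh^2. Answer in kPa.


Step 1: Convert to SI: L = 38142e-6 m, Dh = 154e-6 m
Step 2: dP = 32 * 0.001 * 38142e-6 * 0.08 / (154e-6)^2
Step 3: dP = 4117.20 Pa
Step 4: Convert to kPa: dP = 4.12 kPa


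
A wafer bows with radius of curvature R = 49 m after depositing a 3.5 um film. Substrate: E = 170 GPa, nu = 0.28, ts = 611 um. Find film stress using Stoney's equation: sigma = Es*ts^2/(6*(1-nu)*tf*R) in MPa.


Step 1: Compute numerator: Es * ts^2 = 170 * 611^2 = 63464570 (GPa*um^2)
Step 2: Compute denominator (R in um): 6*(1-nu)*tf*R = 6*0.72*3.5*49e6 = 740880000.0 (um^2)
Step 3: sigma (GPa) = 63464570 / 740880000.0 = 8.5661e-02 GPa
Step 4: Convert to MPa (x1000): sigma = 85.7 MPa


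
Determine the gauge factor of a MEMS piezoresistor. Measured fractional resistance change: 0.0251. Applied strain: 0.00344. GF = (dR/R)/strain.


Step 1: Identify values.
dR/R = 0.0251, strain = 0.00344
Step 2: GF = (dR/R) / strain = 0.0251 / 0.00344
GF = 7.3


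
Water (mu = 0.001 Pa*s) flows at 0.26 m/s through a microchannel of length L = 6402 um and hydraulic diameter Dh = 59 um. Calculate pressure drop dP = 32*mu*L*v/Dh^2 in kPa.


Step 1: Convert to SI: L = 6402e-6 m, Dh = 59e-6 m
Step 2: dP = 32 * 0.001 * 6402e-6 * 0.26 / (59e-6)^2
Step 3: dP = 15301.53 Pa
Step 4: Convert to kPa: dP = 15.3 kPa


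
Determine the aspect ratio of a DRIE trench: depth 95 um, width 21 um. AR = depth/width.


Step 1: AR = depth / width
Step 2: AR = 95 / 21
AR = 4.5


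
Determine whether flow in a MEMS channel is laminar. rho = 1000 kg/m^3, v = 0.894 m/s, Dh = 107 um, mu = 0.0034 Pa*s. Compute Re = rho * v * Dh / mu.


Step 1: Convert Dh to meters: Dh = 107e-6 m
Step 2: Re = rho * v * Dh / mu
Re = 1000 * 0.894 * 107e-6 / 0.0034
Re = 28.135
Since Re = 28.135 is below ~2300, the flow is laminar.


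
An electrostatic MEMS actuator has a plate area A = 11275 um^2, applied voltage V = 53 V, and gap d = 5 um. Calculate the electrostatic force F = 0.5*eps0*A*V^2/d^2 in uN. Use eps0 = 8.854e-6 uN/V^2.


Step 1: Identify parameters.
eps0 = 8.854e-6 uN/V^2, A = 11275 um^2, V = 53 V, d = 5 um
Step 2: Compute V^2 = 53^2 = 2809
Step 3: Compute d^2 = 5^2 = 25
Step 4: F = 0.5 * 8.854e-6 * 11275 * 2809 / 25
F = 5.608 uN


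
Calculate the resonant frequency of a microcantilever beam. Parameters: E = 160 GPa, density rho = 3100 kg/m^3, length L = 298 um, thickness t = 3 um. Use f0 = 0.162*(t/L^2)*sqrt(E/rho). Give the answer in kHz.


Step 1: Convert units to SI.
t_SI = 3e-6 m, L_SI = 298e-6 m
Step 2: Calculate sqrt(E/rho).
sqrt(160e9 / 3100) = 7184.21 m/s
Step 3: Compute f0.
f0 = 0.162 * 3e-6 / (298e-6)^2 * 7184.21 = 39317.2 Hz = 39.32 kHz


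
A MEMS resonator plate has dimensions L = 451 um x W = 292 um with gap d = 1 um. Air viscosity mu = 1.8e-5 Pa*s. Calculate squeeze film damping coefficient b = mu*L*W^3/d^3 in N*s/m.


Step 1: Convert to SI.
L = 451e-6 m, W = 292e-6 m, d = 1e-6 m
Step 2: W^3 = (292e-6)^3 = 2.49e-11 m^3
Step 3: d^3 = (1e-6)^3 = 1.00e-18 m^3
Step 4: b = 1.8e-5 * 451e-6 * 2.49e-11 / 1.00e-18
b = 2.02e-01 N*s/m


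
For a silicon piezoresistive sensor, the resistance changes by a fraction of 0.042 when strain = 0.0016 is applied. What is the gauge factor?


Step 1: Identify values.
dR/R = 0.042, strain = 0.0016
Step 2: GF = (dR/R) / strain = 0.042 / 0.0016
GF = 26.3


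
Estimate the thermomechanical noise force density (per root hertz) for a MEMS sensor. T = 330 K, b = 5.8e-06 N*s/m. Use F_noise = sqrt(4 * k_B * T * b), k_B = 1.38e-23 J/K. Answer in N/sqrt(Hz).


Step 1: Compute 4 * k_B * T * b
= 4 * 1.38e-23 * 330 * 5.8e-06
= 1.0565e-25 N^2/Hz
Step 2: F_noise = sqrt(1.0565e-25)
F_noise = 3.25e-13 N/sqrt(Hz)


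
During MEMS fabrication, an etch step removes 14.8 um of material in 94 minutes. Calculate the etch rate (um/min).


Step 1: Etch rate = depth / time
Step 2: rate = 14.8 / 94
rate = 0.157 um/min


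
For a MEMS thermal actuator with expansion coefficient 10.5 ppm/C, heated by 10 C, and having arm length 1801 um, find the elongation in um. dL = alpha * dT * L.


Step 1: Convert CTE: alpha = 10.5 ppm/C = 10.5e-6 /C
Step 2: dL = 10.5e-6 * 10 * 1801
dL = 0.1891 um


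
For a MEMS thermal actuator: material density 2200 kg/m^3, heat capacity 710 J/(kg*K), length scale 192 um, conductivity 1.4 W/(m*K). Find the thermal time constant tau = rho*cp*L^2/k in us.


Step 1: Convert L to m: L = 192e-6 m
Step 2: L^2 = (192e-6)^2 = 3.6864e-08 m^2
Step 3: tau = 2200 * 710 * 3.6864e-08 / 1.4 = 4.112969143e-02 s
Step 4: Convert to microseconds (multiply by 1e6).
tau = 41129.691 us


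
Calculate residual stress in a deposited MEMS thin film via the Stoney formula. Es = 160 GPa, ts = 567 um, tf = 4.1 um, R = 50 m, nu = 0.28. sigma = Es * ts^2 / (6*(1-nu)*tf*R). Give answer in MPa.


Step 1: Compute numerator: Es * ts^2 = 160 * 567^2 = 51438240 (GPa*um^2)
Step 2: Compute denominator (R in um): 6*(1-nu)*tf*R = 6*0.72*4.1*50e6 = 885600000.0 (um^2)
Step 3: sigma (GPa) = 51438240 / 885600000.0 = 5.8083e-02 GPa
Step 4: Convert to MPa (x1000): sigma = 58.1 MPa


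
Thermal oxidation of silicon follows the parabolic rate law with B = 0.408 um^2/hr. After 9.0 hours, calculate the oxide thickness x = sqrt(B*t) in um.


Step 1: Compute B*t = 0.408 * 9.0 = 3.672
Step 2: x = sqrt(3.672)
x = 1.916 um


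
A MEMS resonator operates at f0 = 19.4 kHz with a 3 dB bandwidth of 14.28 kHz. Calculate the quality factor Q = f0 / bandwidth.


Step 1: Q = f0 / bandwidth
Step 2: Q = 19.4 / 14.28
Q = 1.4


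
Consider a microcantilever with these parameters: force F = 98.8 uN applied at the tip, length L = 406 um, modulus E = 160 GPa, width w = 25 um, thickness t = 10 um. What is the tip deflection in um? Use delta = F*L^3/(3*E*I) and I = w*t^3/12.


Step 1: Calculate the second moment of area.
I = w * t^3 / 12 = 25 * 10^3 / 12 = 2083.3333 um^4
Step 2: Convert E to consistent units (1 GPa = 1000 uN/um^2).
E = 160 GPa = 160000 uN/um^2
Step 3: Calculate tip deflection.
delta = F * L^3 / (3 * E * I)
delta = 98.8 * 406^3 / (3 * 160000 * 2083.3333)
delta = 6.612 um


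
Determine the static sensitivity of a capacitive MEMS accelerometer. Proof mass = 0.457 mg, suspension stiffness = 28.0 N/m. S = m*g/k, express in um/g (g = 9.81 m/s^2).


Step 1: Convert mass: m = 0.457 mg = 4.57e-07 kg
Step 2: S = m * g / k = 4.57e-07 * 9.81 / 28.0
Step 3: S = 1.60e-07 m/g
Step 4: Convert to um/g: S = 0.16 um/g


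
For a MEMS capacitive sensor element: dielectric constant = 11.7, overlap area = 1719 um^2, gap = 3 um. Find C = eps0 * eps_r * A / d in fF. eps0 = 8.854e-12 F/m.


Step 1: Convert area to m^2: A = 1719e-12 m^2
Step 2: Convert gap to m: d = 3e-6 m
Step 3: C = eps0 * eps_r * A / d
C = 8.854e-12 * 11.7 * 1719e-12 / 3e-6
Step 4: Convert to fF (multiply by 1e15).
C = 59.36 fF


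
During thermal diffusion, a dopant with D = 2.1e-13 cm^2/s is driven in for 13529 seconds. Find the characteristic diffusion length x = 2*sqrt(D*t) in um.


Step 1: Compute D*t = 2.1e-13 * 13529 = 2.84109e-09 cm^2
Step 2: sqrt(D*t) = 5.33019e-05 cm
Step 3: x = 2 * 5.33019e-05 cm = 1.066038e-04 cm
Step 4: Convert to um (1 cm = 1e4 um): x = 1.066 um


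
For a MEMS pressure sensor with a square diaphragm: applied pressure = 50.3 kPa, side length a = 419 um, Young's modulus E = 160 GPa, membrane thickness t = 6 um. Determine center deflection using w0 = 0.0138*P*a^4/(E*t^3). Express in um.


Step 1: Convert pressure to compatible units (E is in GPa, so P in GPa).
P = 50.3 kPa = 50.3e-6 GPa
Step 2: Compute numerator: 0.0138 * P * a^4.
a^4 = 419^4 = 30821664721
numerator = 0.0138 * 50.3e-6 * 30821664721 = 2.13946e+04
Step 3: Compute denominator: E * t^3 = 160 * 6^3 = 34560
Step 4: w0 = numerator / denominator = 2.13946e+04 / 34560 = 0.6191 um


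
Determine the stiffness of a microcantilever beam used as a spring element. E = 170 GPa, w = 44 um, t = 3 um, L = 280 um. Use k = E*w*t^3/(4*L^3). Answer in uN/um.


Step 1: Convert E to consistent units (1 GPa = 1000 uN/um^2).
E = 170 GPa = 170000 uN/um^2
Step 2: Compute t^3 = 3^3 = 27
Step 3: Compute L^3 = 280^3 = 21952000
Step 4: k = 170000 * 44 * 27 / (4 * 21952000)
k = 2.3 uN/um


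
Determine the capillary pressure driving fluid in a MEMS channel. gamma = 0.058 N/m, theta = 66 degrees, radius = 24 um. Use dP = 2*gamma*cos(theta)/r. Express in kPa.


Step 1: cos(66 deg) = 0.4067
Step 2: Convert r to m: r = 24e-6 m
Step 3: dP = 2 * 0.058 * 0.4067 / 24e-6 = 1965.7 Pa
Step 4: Convert Pa to kPa (divide by 1000).
dP = 1.97 kPa


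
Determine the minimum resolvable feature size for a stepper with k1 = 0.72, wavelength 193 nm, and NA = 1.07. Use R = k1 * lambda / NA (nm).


Step 1: Identify values: k1 = 0.72, lambda = 193 nm, NA = 1.07
Step 2: R = k1 * lambda / NA
R = 0.72 * 193 / 1.07
R = 129.9 nm


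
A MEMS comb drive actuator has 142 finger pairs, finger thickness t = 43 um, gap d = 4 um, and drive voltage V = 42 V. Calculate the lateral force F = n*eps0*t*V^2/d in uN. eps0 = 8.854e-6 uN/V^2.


Step 1: Parameters: n=142, eps0=8.854e-6 uN/V^2, t=43 um, V=42 V, d=4 um
Step 2: V^2 = 1764
Step 3: F = 142 * 8.854e-6 * 43 * 1764 / 4
F = 23.842 uN


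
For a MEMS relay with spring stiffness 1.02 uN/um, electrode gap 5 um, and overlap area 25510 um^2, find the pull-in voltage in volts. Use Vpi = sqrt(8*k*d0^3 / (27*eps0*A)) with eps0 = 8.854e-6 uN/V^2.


Step 1: Compute numerator: 8 * k * d0^3 = 8 * 1.02 * 5^3 = 1020.0
Step 2: Compute denominator: 27 * eps0 * A = 27 * 8.854e-6 * 25510 = 6.09837
Step 3: Vpi = sqrt(1020.0 / 6.09837)
Vpi = 12.93 V


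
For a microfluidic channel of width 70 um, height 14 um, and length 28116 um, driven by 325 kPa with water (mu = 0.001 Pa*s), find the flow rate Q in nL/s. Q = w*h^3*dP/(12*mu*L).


Step 1: Convert all dimensions to SI (meters).
w = 70e-6 m, h = 14e-6 m, L = 28116e-6 m, dP = 325e3 Pa
Step 2: Q = w * h^3 * dP / (12 * mu * L)
Q = 70e-6 * (14e-6)^3 * 325e3 / (12 * 0.001 * 28116e-6) = 1.8502513e-10 m^3/s
Step 3: Convert Q from m^3/s to nL/s (1 m^3 = 1e12 nL, so multiply by 1e12).
Q = 185.025 nL/s


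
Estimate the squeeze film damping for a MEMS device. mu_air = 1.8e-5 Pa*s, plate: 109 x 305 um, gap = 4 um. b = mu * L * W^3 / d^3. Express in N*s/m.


Step 1: Convert to SI.
L = 109e-6 m, W = 305e-6 m, d = 4e-6 m
Step 2: W^3 = (305e-6)^3 = 2.84e-11 m^3
Step 3: d^3 = (4e-6)^3 = 6.40e-17 m^3
Step 4: b = 1.8e-5 * 109e-6 * 2.84e-11 / 6.40e-17
b = 8.70e-04 N*s/m


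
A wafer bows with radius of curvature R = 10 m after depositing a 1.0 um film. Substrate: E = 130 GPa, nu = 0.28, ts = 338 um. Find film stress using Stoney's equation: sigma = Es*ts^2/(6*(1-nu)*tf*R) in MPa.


Step 1: Compute numerator: Es * ts^2 = 130 * 338^2 = 14851720 (GPa*um^2)
Step 2: Compute denominator (R in um): 6*(1-nu)*tf*R = 6*0.72*1.0*10e6 = 43200000.0 (um^2)
Step 3: sigma (GPa) = 14851720 / 43200000.0 = 3.4379e-01 GPa
Step 4: Convert to MPa (x1000): sigma = 343.8 MPa


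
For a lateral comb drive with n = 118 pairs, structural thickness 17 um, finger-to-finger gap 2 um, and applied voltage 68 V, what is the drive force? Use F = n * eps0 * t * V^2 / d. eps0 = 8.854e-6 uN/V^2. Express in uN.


Step 1: Parameters: n=118, eps0=8.854e-6 uN/V^2, t=17 um, V=68 V, d=2 um
Step 2: V^2 = 4624
Step 3: F = 118 * 8.854e-6 * 17 * 4624 / 2
F = 41.064 uN


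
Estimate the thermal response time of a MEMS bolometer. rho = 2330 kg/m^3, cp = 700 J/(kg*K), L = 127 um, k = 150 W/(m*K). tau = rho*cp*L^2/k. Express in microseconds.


Step 1: Convert L to m: L = 127e-6 m
Step 2: L^2 = (127e-6)^2 = 1.6129e-08 m^2
Step 3: tau = 2330 * 700 * 1.6129e-08 / 150 = 1.7537599e-04 s
Step 4: Convert to microseconds (multiply by 1e6).
tau = 175.376 us


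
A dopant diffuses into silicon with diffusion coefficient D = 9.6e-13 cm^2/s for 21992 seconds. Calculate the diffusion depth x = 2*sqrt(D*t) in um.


Step 1: Compute D*t = 9.6e-13 * 21992 = 2.111232e-08 cm^2
Step 2: sqrt(D*t) = 1.45301e-04 cm
Step 3: x = 2 * 1.45301e-04 cm = 2.90602e-04 cm
Step 4: Convert to um (1 cm = 1e4 um): x = 2.906 um


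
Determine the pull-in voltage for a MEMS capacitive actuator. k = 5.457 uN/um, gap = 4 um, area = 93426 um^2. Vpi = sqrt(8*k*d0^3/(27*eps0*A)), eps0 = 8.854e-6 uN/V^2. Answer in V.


Step 1: Compute numerator: 8 * k * d0^3 = 8 * 5.457 * 4^3 = 2793.984
Step 2: Compute denominator: 27 * eps0 * A = 27 * 8.854e-6 * 93426 = 22.334233
Step 3: Vpi = sqrt(2793.984 / 22.334233)
Vpi = 11.18 V


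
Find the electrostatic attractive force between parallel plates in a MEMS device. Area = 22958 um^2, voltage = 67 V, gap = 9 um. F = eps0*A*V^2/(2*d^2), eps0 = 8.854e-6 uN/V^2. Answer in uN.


Step 1: Identify parameters.
eps0 = 8.854e-6 uN/V^2, A = 22958 um^2, V = 67 V, d = 9 um
Step 2: Compute V^2 = 67^2 = 4489
Step 3: Compute d^2 = 9^2 = 81
Step 4: F = 0.5 * 8.854e-6 * 22958 * 4489 / 81
F = 5.633 uN


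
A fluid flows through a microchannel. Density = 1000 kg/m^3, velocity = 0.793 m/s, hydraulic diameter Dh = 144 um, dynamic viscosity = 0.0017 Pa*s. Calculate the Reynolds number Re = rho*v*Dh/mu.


Step 1: Convert Dh to meters: Dh = 144e-6 m
Step 2: Re = rho * v * Dh / mu
Re = 1000 * 0.793 * 144e-6 / 0.0017
Re = 67.172


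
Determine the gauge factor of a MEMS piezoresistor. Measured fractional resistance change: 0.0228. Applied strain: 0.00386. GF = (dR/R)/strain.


Step 1: Identify values.
dR/R = 0.0228, strain = 0.00386
Step 2: GF = (dR/R) / strain = 0.0228 / 0.00386
GF = 5.9


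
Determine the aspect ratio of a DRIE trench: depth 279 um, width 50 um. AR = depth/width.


Step 1: AR = depth / width
Step 2: AR = 279 / 50
AR = 5.6


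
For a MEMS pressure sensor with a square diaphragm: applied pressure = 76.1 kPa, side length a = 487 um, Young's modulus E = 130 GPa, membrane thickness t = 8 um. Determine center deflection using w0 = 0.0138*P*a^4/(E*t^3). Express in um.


Step 1: Convert pressure to compatible units (E is in GPa, so P in GPa).
P = 76.1 kPa = 76.1e-6 GPa
Step 2: Compute numerator: 0.0138 * P * a^4.
a^4 = 487^4 = 56249134561
numerator = 0.0138 * 76.1e-6 * 56249134561 = 5.90717e+04
Step 3: Compute denominator: E * t^3 = 130 * 8^3 = 66560
Step 4: w0 = numerator / denominator = 5.90717e+04 / 66560 = 0.8875 um


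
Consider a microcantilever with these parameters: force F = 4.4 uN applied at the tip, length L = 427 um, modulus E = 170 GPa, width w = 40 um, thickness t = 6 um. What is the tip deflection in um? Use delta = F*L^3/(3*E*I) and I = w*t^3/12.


Step 1: Calculate the second moment of area.
I = w * t^3 / 12 = 40 * 6^3 / 12 = 720.0 um^4
Step 2: Convert E to consistent units (1 GPa = 1000 uN/um^2).
E = 170 GPa = 170000 uN/um^2
Step 3: Calculate tip deflection.
delta = F * L^3 / (3 * E * I)
delta = 4.4 * 427^3 / (3 * 170000 * 720.0)
delta = 0.9329 um


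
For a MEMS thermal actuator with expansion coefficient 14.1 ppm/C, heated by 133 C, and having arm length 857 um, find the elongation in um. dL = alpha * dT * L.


Step 1: Convert CTE: alpha = 14.1 ppm/C = 14.1e-6 /C
Step 2: dL = 14.1e-6 * 133 * 857
dL = 1.6071 um


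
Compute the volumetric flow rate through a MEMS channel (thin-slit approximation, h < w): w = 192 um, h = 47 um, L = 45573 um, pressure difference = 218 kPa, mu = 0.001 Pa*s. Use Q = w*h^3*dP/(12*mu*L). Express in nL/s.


Step 1: Convert all dimensions to SI (meters).
w = 192e-6 m, h = 47e-6 m, L = 45573e-6 m, dP = 218e3 Pa
Step 2: Q = w * h^3 * dP / (12 * mu * L)
Q = 192e-6 * (47e-6)^3 * 218e3 / (12 * 0.001 * 45573e-6) = 7.94625379e-09 m^3/s
Step 3: Convert Q from m^3/s to nL/s (1 m^3 = 1e12 nL, so multiply by 1e12).
Q = 7946.254 nL/s


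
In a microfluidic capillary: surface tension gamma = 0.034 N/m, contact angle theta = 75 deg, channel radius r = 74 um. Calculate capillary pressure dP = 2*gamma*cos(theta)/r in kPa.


Step 1: cos(75 deg) = 0.2588
Step 2: Convert r to m: r = 74e-6 m
Step 3: dP = 2 * 0.034 * 0.2588 / 74e-6 = 237.8 Pa
Step 4: Convert Pa to kPa (divide by 1000).
dP = 0.24 kPa


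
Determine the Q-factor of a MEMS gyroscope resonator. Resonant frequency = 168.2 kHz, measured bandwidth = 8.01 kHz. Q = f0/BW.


Step 1: Q = f0 / bandwidth
Step 2: Q = 168.2 / 8.01
Q = 21.0


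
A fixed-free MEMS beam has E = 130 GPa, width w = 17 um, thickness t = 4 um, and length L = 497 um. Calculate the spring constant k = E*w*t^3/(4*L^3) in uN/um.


Step 1: Convert E to consistent units (1 GPa = 1000 uN/um^2).
E = 130 GPa = 130000 uN/um^2
Step 2: Compute t^3 = 4^3 = 64
Step 3: Compute L^3 = 497^3 = 122763473
Step 4: k = 130000 * 17 * 64 / (4 * 122763473)
k = 0.288 uN/um


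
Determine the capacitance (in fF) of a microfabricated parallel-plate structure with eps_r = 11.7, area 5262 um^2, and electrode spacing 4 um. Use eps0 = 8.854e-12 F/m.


Step 1: Convert area to m^2: A = 5262e-12 m^2
Step 2: Convert gap to m: d = 4e-6 m
Step 3: C = eps0 * eps_r * A / d
C = 8.854e-12 * 11.7 * 5262e-12 / 4e-6
Step 4: Convert to fF (multiply by 1e15).
C = 136.28 fF


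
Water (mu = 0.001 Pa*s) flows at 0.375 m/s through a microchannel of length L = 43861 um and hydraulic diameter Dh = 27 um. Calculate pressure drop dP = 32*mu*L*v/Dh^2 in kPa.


Step 1: Convert to SI: L = 43861e-6 m, Dh = 27e-6 m
Step 2: dP = 32 * 0.001 * 43861e-6 * 0.375 / (27e-6)^2
Step 3: dP = 721991.77 Pa
Step 4: Convert to kPa: dP = 721.99 kPa


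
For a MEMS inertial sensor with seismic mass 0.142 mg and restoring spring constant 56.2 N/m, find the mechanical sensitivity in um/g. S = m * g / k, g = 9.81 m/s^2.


Step 1: Convert mass: m = 0.142 mg = 1.42e-07 kg
Step 2: S = m * g / k = 1.42e-07 * 9.81 / 56.2
Step 3: S = 2.48e-08 m/g
Step 4: Convert to um/g: S = 0.025 um/g


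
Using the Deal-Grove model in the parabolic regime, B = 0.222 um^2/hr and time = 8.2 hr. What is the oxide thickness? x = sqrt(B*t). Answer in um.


Step 1: Compute B*t = 0.222 * 8.2 = 1.8204
Step 2: x = sqrt(1.8204)
x = 1.349 um


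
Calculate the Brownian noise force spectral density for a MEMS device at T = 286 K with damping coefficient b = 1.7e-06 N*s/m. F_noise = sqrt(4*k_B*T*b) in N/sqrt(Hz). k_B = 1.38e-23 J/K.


Step 1: Compute 4 * k_B * T * b
= 4 * 1.38e-23 * 286 * 1.7e-06
= 2.6838e-26 N^2/Hz
Step 2: F_noise = sqrt(2.6838e-26)
F_noise = 1.64e-13 N/sqrt(Hz)


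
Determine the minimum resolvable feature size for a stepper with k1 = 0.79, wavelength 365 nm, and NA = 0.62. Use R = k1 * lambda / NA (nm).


Step 1: Identify values: k1 = 0.79, lambda = 365 nm, NA = 0.62
Step 2: R = k1 * lambda / NA
R = 0.79 * 365 / 0.62
R = 465.1 nm


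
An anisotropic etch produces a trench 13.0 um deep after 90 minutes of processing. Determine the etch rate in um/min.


Step 1: Etch rate = depth / time
Step 2: rate = 13.0 / 90
rate = 0.144 um/min


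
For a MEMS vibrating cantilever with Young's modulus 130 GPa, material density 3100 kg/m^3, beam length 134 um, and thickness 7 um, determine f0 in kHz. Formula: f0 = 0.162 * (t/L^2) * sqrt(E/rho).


Step 1: Convert units to SI.
t_SI = 7e-6 m, L_SI = 134e-6 m
Step 2: Calculate sqrt(E/rho).
sqrt(130e9 / 3100) = 6475.76 m/s
Step 3: Compute f0.
f0 = 0.162 * 7e-6 / (134e-6)^2 * 6475.76 = 408972.6 Hz = 408.97 kHz


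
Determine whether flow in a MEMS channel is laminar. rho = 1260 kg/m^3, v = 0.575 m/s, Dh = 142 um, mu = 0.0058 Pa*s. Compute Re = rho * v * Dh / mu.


Step 1: Convert Dh to meters: Dh = 142e-6 m
Step 2: Re = rho * v * Dh / mu
Re = 1260 * 0.575 * 142e-6 / 0.0058
Re = 17.738
Since Re = 17.738 is below ~2300, the flow is laminar.


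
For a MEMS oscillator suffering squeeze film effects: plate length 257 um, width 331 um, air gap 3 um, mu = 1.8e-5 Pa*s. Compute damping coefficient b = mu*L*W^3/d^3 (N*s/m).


Step 1: Convert to SI.
L = 257e-6 m, W = 331e-6 m, d = 3e-6 m
Step 2: W^3 = (331e-6)^3 = 3.63e-11 m^3
Step 3: d^3 = (3e-6)^3 = 2.70e-17 m^3
Step 4: b = 1.8e-5 * 257e-6 * 3.63e-11 / 2.70e-17
b = 6.21e-03 N*s/m


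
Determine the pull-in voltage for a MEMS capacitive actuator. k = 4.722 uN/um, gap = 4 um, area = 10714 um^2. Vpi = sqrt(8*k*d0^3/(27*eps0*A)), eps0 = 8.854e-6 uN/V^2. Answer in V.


Step 1: Compute numerator: 8 * k * d0^3 = 8 * 4.722 * 4^3 = 2417.664
Step 2: Compute denominator: 27 * eps0 * A = 27 * 8.854e-6 * 10714 = 2.561267
Step 3: Vpi = sqrt(2417.664 / 2.561267)
Vpi = 30.72 V


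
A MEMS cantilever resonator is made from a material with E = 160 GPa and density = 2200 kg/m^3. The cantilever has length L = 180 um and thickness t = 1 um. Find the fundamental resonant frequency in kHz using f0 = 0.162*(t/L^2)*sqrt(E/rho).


Step 1: Convert units to SI.
t_SI = 1e-6 m, L_SI = 180e-6 m
Step 2: Calculate sqrt(E/rho).
sqrt(160e9 / 2200) = 8528.03 m/s
Step 3: Compute f0.
f0 = 0.162 * 1e-6 / (180e-6)^2 * 8528.03 = 42640.2 Hz = 42.64 kHz


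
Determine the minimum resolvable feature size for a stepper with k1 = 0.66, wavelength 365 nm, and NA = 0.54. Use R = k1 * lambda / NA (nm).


Step 1: Identify values: k1 = 0.66, lambda = 365 nm, NA = 0.54
Step 2: R = k1 * lambda / NA
R = 0.66 * 365 / 0.54
R = 446.1 nm


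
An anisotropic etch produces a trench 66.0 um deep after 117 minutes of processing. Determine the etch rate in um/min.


Step 1: Etch rate = depth / time
Step 2: rate = 66.0 / 117
rate = 0.564 um/min


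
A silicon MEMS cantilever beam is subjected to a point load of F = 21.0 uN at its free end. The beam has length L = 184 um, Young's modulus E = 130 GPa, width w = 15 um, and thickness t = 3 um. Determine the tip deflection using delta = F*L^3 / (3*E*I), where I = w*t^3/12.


Step 1: Calculate the second moment of area.
I = w * t^3 / 12 = 15 * 3^3 / 12 = 33.75 um^4
Step 2: Convert E to consistent units (1 GPa = 1000 uN/um^2).
E = 130 GPa = 130000 uN/um^2
Step 3: Calculate tip deflection.
delta = F * L^3 / (3 * E * I)
delta = 21.0 * 184^3 / (3 * 130000 * 33.75)
delta = 9.9388 um


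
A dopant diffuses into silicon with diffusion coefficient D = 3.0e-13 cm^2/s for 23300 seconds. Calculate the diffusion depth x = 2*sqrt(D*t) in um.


Step 1: Compute D*t = 3.0e-13 * 23300 = 6.99e-09 cm^2
Step 2: sqrt(D*t) = 8.36062e-05 cm
Step 3: x = 2 * 8.36062e-05 cm = 1.672124e-04 cm
Step 4: Convert to um (1 cm = 1e4 um): x = 1.672 um


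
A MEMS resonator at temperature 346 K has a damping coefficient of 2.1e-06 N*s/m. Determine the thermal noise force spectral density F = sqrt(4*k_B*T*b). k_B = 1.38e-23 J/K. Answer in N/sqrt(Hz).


Step 1: Compute 4 * k_B * T * b
= 4 * 1.38e-23 * 346 * 2.1e-06
= 4.0108e-26 N^2/Hz
Step 2: F_noise = sqrt(4.0108e-26)
F_noise = 2.00e-13 N/sqrt(Hz)


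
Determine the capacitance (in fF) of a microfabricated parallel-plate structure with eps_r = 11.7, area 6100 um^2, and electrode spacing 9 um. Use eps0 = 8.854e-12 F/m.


Step 1: Convert area to m^2: A = 6100e-12 m^2
Step 2: Convert gap to m: d = 9e-6 m
Step 3: C = eps0 * eps_r * A / d
C = 8.854e-12 * 11.7 * 6100e-12 / 9e-6
Step 4: Convert to fF (multiply by 1e15).
C = 70.21 fF


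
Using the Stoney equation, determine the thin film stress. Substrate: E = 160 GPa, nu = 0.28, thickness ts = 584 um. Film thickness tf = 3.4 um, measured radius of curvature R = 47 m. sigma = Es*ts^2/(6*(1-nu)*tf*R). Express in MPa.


Step 1: Compute numerator: Es * ts^2 = 160 * 584^2 = 54568960 (GPa*um^2)
Step 2: Compute denominator (R in um): 6*(1-nu)*tf*R = 6*0.72*3.4*47e6 = 690336000.0 (um^2)
Step 3: sigma (GPa) = 54568960 / 690336000.0 = 7.9047e-02 GPa
Step 4: Convert to MPa (x1000): sigma = 79.0 MPa


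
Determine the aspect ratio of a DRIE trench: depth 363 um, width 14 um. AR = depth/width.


Step 1: AR = depth / width
Step 2: AR = 363 / 14
AR = 25.9


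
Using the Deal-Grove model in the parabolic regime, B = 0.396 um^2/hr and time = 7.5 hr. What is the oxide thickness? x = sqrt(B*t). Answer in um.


Step 1: Compute B*t = 0.396 * 7.5 = 2.97
Step 2: x = sqrt(2.97)
x = 1.723 um


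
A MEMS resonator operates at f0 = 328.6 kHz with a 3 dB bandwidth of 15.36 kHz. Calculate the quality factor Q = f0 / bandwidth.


Step 1: Q = f0 / bandwidth
Step 2: Q = 328.6 / 15.36
Q = 21.4


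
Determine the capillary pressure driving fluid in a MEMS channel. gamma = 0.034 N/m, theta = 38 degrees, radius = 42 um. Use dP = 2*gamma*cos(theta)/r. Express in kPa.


Step 1: cos(38 deg) = 0.788
Step 2: Convert r to m: r = 42e-6 m
Step 3: dP = 2 * 0.034 * 0.788 / 42e-6 = 1275.8 Pa
Step 4: Convert Pa to kPa (divide by 1000).
dP = 1.28 kPa


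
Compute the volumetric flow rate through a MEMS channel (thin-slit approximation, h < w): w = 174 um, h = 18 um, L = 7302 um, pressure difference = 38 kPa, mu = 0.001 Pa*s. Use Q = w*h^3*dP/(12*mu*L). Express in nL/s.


Step 1: Convert all dimensions to SI (meters).
w = 174e-6 m, h = 18e-6 m, L = 7302e-6 m, dP = 38e3 Pa
Step 2: Q = w * h^3 * dP / (12 * mu * L)
Q = 174e-6 * (18e-6)^3 * 38e3 / (12 * 0.001 * 7302e-6) = 4.400756e-10 m^3/s
Step 3: Convert Q from m^3/s to nL/s (1 m^3 = 1e12 nL, so multiply by 1e12).
Q = 440.076 nL/s


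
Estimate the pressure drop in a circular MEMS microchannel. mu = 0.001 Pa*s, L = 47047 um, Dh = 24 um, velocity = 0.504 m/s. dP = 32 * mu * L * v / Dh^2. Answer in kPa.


Step 1: Convert to SI: L = 47047e-6 m, Dh = 24e-6 m
Step 2: dP = 32 * 0.001 * 47047e-6 * 0.504 / (24e-6)^2
Step 3: dP = 1317316.00 Pa
Step 4: Convert to kPa: dP = 1317.32 kPa


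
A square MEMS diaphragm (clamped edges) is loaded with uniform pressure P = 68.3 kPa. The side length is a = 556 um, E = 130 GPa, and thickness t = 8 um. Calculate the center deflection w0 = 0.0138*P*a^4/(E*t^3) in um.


Step 1: Convert pressure to compatible units (E is in GPa, so P in GPa).
P = 68.3 kPa = 68.3e-6 GPa
Step 2: Compute numerator: 0.0138 * P * a^4.
a^4 = 556^4 = 95565066496
numerator = 0.0138 * 68.3e-6 * 95565066496 = 9.00739e+04
Step 3: Compute denominator: E * t^3 = 130 * 8^3 = 66560
Step 4: w0 = numerator / denominator = 9.00739e+04 / 66560 = 1.3533 um


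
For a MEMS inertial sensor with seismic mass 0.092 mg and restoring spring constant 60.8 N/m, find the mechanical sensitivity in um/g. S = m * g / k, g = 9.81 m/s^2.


Step 1: Convert mass: m = 0.092 mg = 9.20e-08 kg
Step 2: S = m * g / k = 9.20e-08 * 9.81 / 60.8
Step 3: S = 1.48e-08 m/g
Step 4: Convert to um/g: S = 0.015 um/g


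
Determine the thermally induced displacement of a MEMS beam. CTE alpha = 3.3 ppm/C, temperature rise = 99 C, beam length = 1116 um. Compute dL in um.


Step 1: Convert CTE: alpha = 3.3 ppm/C = 3.3e-6 /C
Step 2: dL = 3.3e-6 * 99 * 1116
dL = 0.3646 um


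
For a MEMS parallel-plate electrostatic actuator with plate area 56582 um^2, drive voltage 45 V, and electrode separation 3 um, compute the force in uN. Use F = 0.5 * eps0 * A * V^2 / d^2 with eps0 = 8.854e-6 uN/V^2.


Step 1: Identify parameters.
eps0 = 8.854e-6 uN/V^2, A = 56582 um^2, V = 45 V, d = 3 um
Step 2: Compute V^2 = 45^2 = 2025
Step 3: Compute d^2 = 3^2 = 9
Step 4: F = 0.5 * 8.854e-6 * 56582 * 2025 / 9
F = 56.36 uN


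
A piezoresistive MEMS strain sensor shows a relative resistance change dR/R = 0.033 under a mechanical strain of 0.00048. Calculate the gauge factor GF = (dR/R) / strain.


Step 1: Identify values.
dR/R = 0.033, strain = 0.00048
Step 2: GF = (dR/R) / strain = 0.033 / 0.00048
GF = 68.8


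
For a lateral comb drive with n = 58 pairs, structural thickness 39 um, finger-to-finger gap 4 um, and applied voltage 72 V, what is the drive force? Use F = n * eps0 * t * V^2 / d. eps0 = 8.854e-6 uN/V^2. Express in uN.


Step 1: Parameters: n=58, eps0=8.854e-6 uN/V^2, t=39 um, V=72 V, d=4 um
Step 2: V^2 = 5184
Step 3: F = 58 * 8.854e-6 * 39 * 5184 / 4
F = 25.956 uN


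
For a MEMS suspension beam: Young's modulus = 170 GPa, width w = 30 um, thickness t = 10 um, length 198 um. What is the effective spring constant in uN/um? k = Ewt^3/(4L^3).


Step 1: Convert E to consistent units (1 GPa = 1000 uN/um^2).
E = 170 GPa = 170000 uN/um^2
Step 2: Compute t^3 = 10^3 = 1000
Step 3: Compute L^3 = 198^3 = 7762392
Step 4: k = 170000 * 30 * 1000 / (4 * 7762392)
k = 164.2535 uN/um


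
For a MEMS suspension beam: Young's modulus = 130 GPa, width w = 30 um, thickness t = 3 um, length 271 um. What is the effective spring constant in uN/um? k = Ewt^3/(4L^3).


Step 1: Convert E to consistent units (1 GPa = 1000 uN/um^2).
E = 130 GPa = 130000 uN/um^2
Step 2: Compute t^3 = 3^3 = 27
Step 3: Compute L^3 = 271^3 = 19902511
Step 4: k = 130000 * 30 * 27 / (4 * 19902511)
k = 1.3227 uN/um


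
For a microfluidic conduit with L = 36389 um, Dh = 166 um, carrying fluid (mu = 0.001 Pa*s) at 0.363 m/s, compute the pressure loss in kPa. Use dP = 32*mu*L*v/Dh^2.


Step 1: Convert to SI: L = 36389e-6 m, Dh = 166e-6 m
Step 2: dP = 32 * 0.001 * 36389e-6 * 0.363 / (166e-6)^2
Step 3: dP = 15339.48 Pa
Step 4: Convert to kPa: dP = 15.34 kPa


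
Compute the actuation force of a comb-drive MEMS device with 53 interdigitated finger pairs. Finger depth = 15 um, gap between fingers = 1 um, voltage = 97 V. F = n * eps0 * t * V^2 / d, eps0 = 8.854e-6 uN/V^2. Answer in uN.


Step 1: Parameters: n=53, eps0=8.854e-6 uN/V^2, t=15 um, V=97 V, d=1 um
Step 2: V^2 = 9409
Step 3: F = 53 * 8.854e-6 * 15 * 9409 / 1
F = 66.229 uN


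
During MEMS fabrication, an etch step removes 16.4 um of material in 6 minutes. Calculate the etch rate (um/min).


Step 1: Etch rate = depth / time
Step 2: rate = 16.4 / 6
rate = 2.733 um/min


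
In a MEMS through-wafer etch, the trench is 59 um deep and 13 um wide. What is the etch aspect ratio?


Step 1: AR = depth / width
Step 2: AR = 59 / 13
AR = 4.5


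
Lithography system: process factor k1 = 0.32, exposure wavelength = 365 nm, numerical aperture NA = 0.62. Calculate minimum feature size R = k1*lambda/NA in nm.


Step 1: Identify values: k1 = 0.32, lambda = 365 nm, NA = 0.62
Step 2: R = k1 * lambda / NA
R = 0.32 * 365 / 0.62
R = 188.4 nm


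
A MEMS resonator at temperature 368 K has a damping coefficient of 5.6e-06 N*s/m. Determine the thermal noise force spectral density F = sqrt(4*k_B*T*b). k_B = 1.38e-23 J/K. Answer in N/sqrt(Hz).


Step 1: Compute 4 * k_B * T * b
= 4 * 1.38e-23 * 368 * 5.6e-06
= 1.1376e-25 N^2/Hz
Step 2: F_noise = sqrt(1.1376e-25)
F_noise = 3.37e-13 N/sqrt(Hz)


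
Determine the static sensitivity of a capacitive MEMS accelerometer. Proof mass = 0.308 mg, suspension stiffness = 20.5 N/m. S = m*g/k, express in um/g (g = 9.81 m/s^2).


Step 1: Convert mass: m = 0.308 mg = 3.08e-07 kg
Step 2: S = m * g / k = 3.08e-07 * 9.81 / 20.5
Step 3: S = 1.47e-07 m/g
Step 4: Convert to um/g: S = 0.147 um/g


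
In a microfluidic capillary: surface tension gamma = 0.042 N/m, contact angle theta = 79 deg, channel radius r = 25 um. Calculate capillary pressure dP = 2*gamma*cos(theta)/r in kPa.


Step 1: cos(79 deg) = 0.1908
Step 2: Convert r to m: r = 25e-6 m
Step 3: dP = 2 * 0.042 * 0.1908 / 25e-6 = 641.1 Pa
Step 4: Convert Pa to kPa (divide by 1000).
dP = 0.64 kPa


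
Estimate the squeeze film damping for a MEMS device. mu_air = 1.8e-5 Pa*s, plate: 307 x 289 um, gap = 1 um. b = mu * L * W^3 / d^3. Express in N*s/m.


Step 1: Convert to SI.
L = 307e-6 m, W = 289e-6 m, d = 1e-6 m
Step 2: W^3 = (289e-6)^3 = 2.41e-11 m^3
Step 3: d^3 = (1e-6)^3 = 1.00e-18 m^3
Step 4: b = 1.8e-5 * 307e-6 * 2.41e-11 / 1.00e-18
b = 1.33e-01 N*s/m


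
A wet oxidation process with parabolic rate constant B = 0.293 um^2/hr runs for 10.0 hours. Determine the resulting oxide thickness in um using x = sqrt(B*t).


Step 1: Compute B*t = 0.293 * 10.0 = 2.93
Step 2: x = sqrt(2.93)
x = 1.712 um


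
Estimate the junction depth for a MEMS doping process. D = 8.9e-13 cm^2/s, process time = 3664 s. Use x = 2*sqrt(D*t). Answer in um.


Step 1: Compute D*t = 8.9e-13 * 3664 = 3.26096e-09 cm^2
Step 2: sqrt(D*t) = 5.71048e-05 cm
Step 3: x = 2 * 5.71048e-05 cm = 1.142096e-04 cm
Step 4: Convert to um (1 cm = 1e4 um): x = 1.142 um


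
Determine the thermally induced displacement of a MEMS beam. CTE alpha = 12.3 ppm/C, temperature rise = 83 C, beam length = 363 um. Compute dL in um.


Step 1: Convert CTE: alpha = 12.3 ppm/C = 12.3e-6 /C
Step 2: dL = 12.3e-6 * 83 * 363
dL = 0.3706 um


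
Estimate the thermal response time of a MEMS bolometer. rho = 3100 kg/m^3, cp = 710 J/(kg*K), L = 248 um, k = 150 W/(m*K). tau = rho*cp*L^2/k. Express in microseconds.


Step 1: Convert L to m: L = 248e-6 m
Step 2: L^2 = (248e-6)^2 = 6.1504e-08 m^2
Step 3: tau = 3100 * 710 * 6.1504e-08 / 150 = 9.0246869e-04 s
Step 4: Convert to microseconds (multiply by 1e6).
tau = 902.469 us


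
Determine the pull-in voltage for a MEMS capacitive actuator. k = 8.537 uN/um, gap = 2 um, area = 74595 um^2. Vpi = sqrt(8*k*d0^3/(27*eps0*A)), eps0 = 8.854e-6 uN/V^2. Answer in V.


Step 1: Compute numerator: 8 * k * d0^3 = 8 * 8.537 * 2^3 = 546.368
Step 2: Compute denominator: 27 * eps0 * A = 27 * 8.854e-6 * 74595 = 17.832532
Step 3: Vpi = sqrt(546.368 / 17.832532)
Vpi = 5.54 V


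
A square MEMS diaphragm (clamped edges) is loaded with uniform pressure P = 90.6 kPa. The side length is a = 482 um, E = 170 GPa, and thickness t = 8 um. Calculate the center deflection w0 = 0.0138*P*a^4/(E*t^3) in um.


Step 1: Convert pressure to compatible units (E is in GPa, so P in GPa).
P = 90.6 kPa = 90.6e-6 GPa
Step 2: Compute numerator: 0.0138 * P * a^4.
a^4 = 482^4 = 53974440976
numerator = 0.0138 * 90.6e-6 * 53974440976 = 6.74832e+04
Step 3: Compute denominator: E * t^3 = 170 * 8^3 = 87040
Step 4: w0 = numerator / denominator = 6.74832e+04 / 87040 = 0.7753 um


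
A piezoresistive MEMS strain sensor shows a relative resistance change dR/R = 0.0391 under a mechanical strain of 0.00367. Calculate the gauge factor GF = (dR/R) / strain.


Step 1: Identify values.
dR/R = 0.0391, strain = 0.00367
Step 2: GF = (dR/R) / strain = 0.0391 / 0.00367
GF = 10.7


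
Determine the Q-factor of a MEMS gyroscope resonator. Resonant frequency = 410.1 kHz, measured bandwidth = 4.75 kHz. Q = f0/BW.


Step 1: Q = f0 / bandwidth
Step 2: Q = 410.1 / 4.75
Q = 86.3


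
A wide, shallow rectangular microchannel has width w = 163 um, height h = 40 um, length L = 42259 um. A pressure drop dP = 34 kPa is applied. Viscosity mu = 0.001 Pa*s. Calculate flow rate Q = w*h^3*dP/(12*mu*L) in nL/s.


Step 1: Convert all dimensions to SI (meters).
w = 163e-6 m, h = 40e-6 m, L = 42259e-6 m, dP = 34e3 Pa
Step 2: Q = w * h^3 * dP / (12 * mu * L)
Q = 163e-6 * (40e-6)^3 * 34e3 / (12 * 0.001 * 42259e-6) = 6.9943286e-10 m^3/s
Step 3: Convert Q from m^3/s to nL/s (1 m^3 = 1e12 nL, so multiply by 1e12).
Q = 699.433 nL/s


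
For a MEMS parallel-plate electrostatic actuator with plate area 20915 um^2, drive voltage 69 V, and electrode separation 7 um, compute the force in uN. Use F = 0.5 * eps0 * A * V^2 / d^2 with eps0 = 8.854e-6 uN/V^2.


Step 1: Identify parameters.
eps0 = 8.854e-6 uN/V^2, A = 20915 um^2, V = 69 V, d = 7 um
Step 2: Compute V^2 = 69^2 = 4761
Step 3: Compute d^2 = 7^2 = 49
Step 4: F = 0.5 * 8.854e-6 * 20915 * 4761 / 49
F = 8.996 uN


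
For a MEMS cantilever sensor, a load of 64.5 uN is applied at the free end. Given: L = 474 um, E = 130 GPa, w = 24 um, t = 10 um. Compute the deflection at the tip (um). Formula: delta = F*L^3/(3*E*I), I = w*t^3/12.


Step 1: Calculate the second moment of area.
I = w * t^3 / 12 = 24 * 10^3 / 12 = 2000.0 um^4
Step 2: Convert E to consistent units (1 GPa = 1000 uN/um^2).
E = 130 GPa = 130000 uN/um^2
Step 3: Calculate tip deflection.
delta = F * L^3 / (3 * E * I)
delta = 64.5 * 474^3 / (3 * 130000 * 2000.0)
delta = 8.8064 um


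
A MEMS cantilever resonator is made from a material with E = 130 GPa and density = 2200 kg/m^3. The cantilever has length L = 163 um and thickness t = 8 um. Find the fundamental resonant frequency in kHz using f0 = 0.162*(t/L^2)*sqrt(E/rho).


Step 1: Convert units to SI.
t_SI = 8e-6 m, L_SI = 163e-6 m
Step 2: Calculate sqrt(E/rho).
sqrt(130e9 / 2200) = 7687.06 m/s
Step 3: Compute f0.
f0 = 0.162 * 8e-6 / (163e-6)^2 * 7687.06 = 374964.4 Hz = 374.96 kHz


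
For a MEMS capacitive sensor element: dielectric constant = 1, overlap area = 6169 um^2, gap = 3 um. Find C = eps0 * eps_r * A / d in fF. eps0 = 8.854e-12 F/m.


Step 1: Convert area to m^2: A = 6169e-12 m^2
Step 2: Convert gap to m: d = 3e-6 m
Step 3: C = eps0 * eps_r * A / d
C = 8.854e-12 * 1 * 6169e-12 / 3e-6
Step 4: Convert to fF (multiply by 1e15).
C = 18.21 fF


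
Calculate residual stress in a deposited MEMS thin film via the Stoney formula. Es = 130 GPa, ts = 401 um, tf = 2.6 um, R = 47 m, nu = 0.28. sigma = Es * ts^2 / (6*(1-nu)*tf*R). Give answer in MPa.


Step 1: Compute numerator: Es * ts^2 = 130 * 401^2 = 20904130 (GPa*um^2)
Step 2: Compute denominator (R in um): 6*(1-nu)*tf*R = 6*0.72*2.6*47e6 = 527904000.0 (um^2)
Step 3: sigma (GPa) = 20904130 / 527904000.0 = 3.9598e-02 GPa
Step 4: Convert to MPa (x1000): sigma = 39.6 MPa


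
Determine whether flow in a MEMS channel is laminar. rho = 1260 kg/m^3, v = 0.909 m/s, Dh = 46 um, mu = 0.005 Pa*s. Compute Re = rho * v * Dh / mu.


Step 1: Convert Dh to meters: Dh = 46e-6 m
Step 2: Re = rho * v * Dh / mu
Re = 1260 * 0.909 * 46e-6 / 0.005
Re = 10.537
Since Re = 10.537 is below ~2300, the flow is laminar.


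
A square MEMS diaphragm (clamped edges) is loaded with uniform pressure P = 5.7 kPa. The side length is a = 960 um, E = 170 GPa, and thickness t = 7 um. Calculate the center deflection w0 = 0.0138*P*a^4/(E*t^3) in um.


Step 1: Convert pressure to compatible units (E is in GPa, so P in GPa).
P = 5.7 kPa = 5.7e-6 GPa
Step 2: Compute numerator: 0.0138 * P * a^4.
a^4 = 960^4 = 849346560000
numerator = 0.0138 * 5.7e-6 * 849346560000 = 6.68096e+04
Step 3: Compute denominator: E * t^3 = 170 * 7^3 = 58310
Step 4: w0 = numerator / denominator = 6.68096e+04 / 58310 = 1.1458 um


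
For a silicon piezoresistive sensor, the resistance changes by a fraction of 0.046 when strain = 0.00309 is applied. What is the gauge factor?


Step 1: Identify values.
dR/R = 0.046, strain = 0.00309
Step 2: GF = (dR/R) / strain = 0.046 / 0.00309
GF = 14.9


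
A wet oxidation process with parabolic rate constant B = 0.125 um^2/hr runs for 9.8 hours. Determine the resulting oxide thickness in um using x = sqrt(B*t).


Step 1: Compute B*t = 0.125 * 9.8 = 1.225
Step 2: x = sqrt(1.225)
x = 1.107 um


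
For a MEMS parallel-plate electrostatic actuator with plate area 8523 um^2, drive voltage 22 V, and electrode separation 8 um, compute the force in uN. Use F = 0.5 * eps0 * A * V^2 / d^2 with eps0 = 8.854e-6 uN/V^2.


Step 1: Identify parameters.
eps0 = 8.854e-6 uN/V^2, A = 8523 um^2, V = 22 V, d = 8 um
Step 2: Compute V^2 = 22^2 = 484
Step 3: Compute d^2 = 8^2 = 64
Step 4: F = 0.5 * 8.854e-6 * 8523 * 484 / 64
F = 0.285 uN
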